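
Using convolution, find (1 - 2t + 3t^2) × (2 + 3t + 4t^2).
Ascending coefficients: a = [1, -2, 3], b = [2, 3, 4]. c[0] = 1×2 = 2; c[1] = 1×3 + -2×2 = -1; c[2] = 1×4 + -2×3 + 3×2 = 4; c[3] = -2×4 + 3×3 = 1; c[4] = 3×4 = 12. Result coefficients: [2, -1, 4, 1, 12] → 2 - t + 4t^2 + t^3 + 12t^4

2 - t + 4t^2 + t^3 + 12t^4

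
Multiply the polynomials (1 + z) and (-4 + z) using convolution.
Ascending coefficients: a = [1, 1], b = [-4, 1]. c[0] = 1×-4 = -4; c[1] = 1×1 + 1×-4 = -3; c[2] = 1×1 = 1. Result coefficients: [-4, -3, 1] → -4 - 3z + z^2

-4 - 3z + z^2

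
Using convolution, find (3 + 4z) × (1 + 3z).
Ascending coefficients: a = [3, 4], b = [1, 3]. c[0] = 3×1 = 3; c[1] = 3×3 + 4×1 = 13; c[2] = 4×3 = 12. Result coefficients: [3, 13, 12] → 3 + 13z + 12z^2

3 + 13z + 12z^2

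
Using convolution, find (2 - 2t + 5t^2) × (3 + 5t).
Ascending coefficients: a = [2, -2, 5], b = [3, 5]. c[0] = 2×3 = 6; c[1] = 2×5 + -2×3 = 4; c[2] = -2×5 + 5×3 = 5; c[3] = 5×5 = 25. Result coefficients: [6, 4, 5, 25] → 6 + 4t + 5t^2 + 25t^3

6 + 4t + 5t^2 + 25t^3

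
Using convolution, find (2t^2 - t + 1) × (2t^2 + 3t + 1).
Ascending coefficients: a = [1, -1, 2], b = [1, 3, 2]. c[0] = 1×1 = 1; c[1] = 1×3 + -1×1 = 2; c[2] = 1×2 + -1×3 + 2×1 = 1; c[3] = -1×2 + 2×3 = 4; c[4] = 2×2 = 4. Result coefficients: [1, 2, 1, 4, 4] → 4t^4 + 4t^3 + t^2 + 2t + 1

4t^4 + 4t^3 + t^2 + 2t + 1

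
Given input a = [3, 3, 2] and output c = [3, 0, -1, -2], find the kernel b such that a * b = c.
Output length 4 = len(a) + len(b) - 1 ⇒ len(b) = 2. Solve b forward using b[k] = (c[k] - Σ_{i≥1} a[i]·b[k-i]) / a[0]: b[0] = c[0] / a[0] = 3 / 3 = 1; b[1] = (c[1] - 3×1) / a[0] = (0 - 3×1) / 3 = -1. So b = [1, -1]. Forward-check [3, 3, 2] * [1, -1]: c[0] = 3×1 = 3; c[1] = 3×-1 + 3×1 = 0; c[2] = 3×-1 + 2×1 = -1; c[3] = 2×-1 = -2 → [3, 0, -1, -2] ✓

[1, -1]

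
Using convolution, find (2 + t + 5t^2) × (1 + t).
Ascending coefficients: a = [2, 1, 5], b = [1, 1]. c[0] = 2×1 = 2; c[1] = 2×1 + 1×1 = 3; c[2] = 1×1 + 5×1 = 6; c[3] = 5×1 = 5. Result coefficients: [2, 3, 6, 5] → 2 + 3t + 6t^2 + 5t^3

2 + 3t + 6t^2 + 5t^3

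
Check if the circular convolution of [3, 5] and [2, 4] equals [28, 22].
Recompute circular convolution of [3, 5] and [2, 4]: y[0] = 3×2 + 5×4 = 26; y[1] = 3×4 + 5×2 = 22 → [26, 22]. Compare to given [28, 22]: they differ at index 0: given 28, correct 26, so answer: No

No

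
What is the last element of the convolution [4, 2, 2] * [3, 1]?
Use y[k] = Σ_i a[i]·b[k-i] at k=3. y[3] = 2×1 = 2

2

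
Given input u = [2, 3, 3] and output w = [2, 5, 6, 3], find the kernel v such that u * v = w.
Output length 4 = len(u) + len(v) - 1 ⇒ len(v) = 2. Solve v forward using v[k] = (w[k] - Σ_{i≥1} u[i]·v[k-i]) / u[0]: v[0] = w[0] / u[0] = 2 / 2 = 1; v[1] = (w[1] - 3×1) / u[0] = (5 - 3×1) / 2 = 1. So v = [1, 1]. Forward-check [2, 3, 3] * [1, 1]: w[0] = 2×1 = 2; w[1] = 2×1 + 3×1 = 5; w[2] = 3×1 + 3×1 = 6; w[3] = 3×1 = 3 → [2, 5, 6, 3] ✓

[1, 1]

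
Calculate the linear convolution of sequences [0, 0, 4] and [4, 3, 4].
y[0] = 0×4 = 0; y[1] = 0×3 + 0×4 = 0; y[2] = 0×4 + 0×3 + 4×4 = 16; y[3] = 0×4 + 4×3 = 12; y[4] = 4×4 = 16

[0, 0, 16, 12, 16]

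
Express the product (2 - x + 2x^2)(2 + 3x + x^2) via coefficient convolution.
Ascending coefficients: a = [2, -1, 2], b = [2, 3, 1]. c[0] = 2×2 = 4; c[1] = 2×3 + -1×2 = 4; c[2] = 2×1 + -1×3 + 2×2 = 3; c[3] = -1×1 + 2×3 = 5; c[4] = 2×1 = 2. Result coefficients: [4, 4, 3, 5, 2] → 4 + 4x + 3x^2 + 5x^3 + 2x^4

4 + 4x + 3x^2 + 5x^3 + 2x^4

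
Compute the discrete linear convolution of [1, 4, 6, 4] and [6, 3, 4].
y[0] = 1×6 = 6; y[1] = 1×3 + 4×6 = 27; y[2] = 1×4 + 4×3 + 6×6 = 52; y[3] = 4×4 + 6×3 + 4×6 = 58; y[4] = 6×4 + 4×3 = 36; y[5] = 4×4 = 16

[6, 27, 52, 58, 36, 16]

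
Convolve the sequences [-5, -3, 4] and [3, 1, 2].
y[0] = -5×3 = -15; y[1] = -5×1 + -3×3 = -14; y[2] = -5×2 + -3×1 + 4×3 = -1; y[3] = -3×2 + 4×1 = -2; y[4] = 4×2 = 8

[-15, -14, -1, -2, 8]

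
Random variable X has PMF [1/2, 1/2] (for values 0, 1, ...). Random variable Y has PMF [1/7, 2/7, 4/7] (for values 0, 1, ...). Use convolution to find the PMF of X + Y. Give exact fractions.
P(X+Y=k) = Σ_i P(X=i)·P(Y=k-i) — a convolution of [1/2, 1/2] and [1/7, 2/7, 4/7]. P(X+Y=0) = (1/2)×(1/7) = 1/14; P(X+Y=1) = (1/2)×(2/7) + (1/2)×(1/7) = 1/7 + 1/14 = 3/14; P(X+Y=2) = (1/2)×(4/7) + (1/2)×(2/7) = 2/7 + 1/7 = 3/7; P(X+Y=3) = (1/2)×(4/7) = 2/7. PMF: [1/14, 3/14, 3/7, 2/7] (sums to 1 ✓)

[1/14, 3/14, 3/7, 2/7]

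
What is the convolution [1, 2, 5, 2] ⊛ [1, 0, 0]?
y[0] = 1×1 = 1; y[1] = 1×0 + 2×1 = 2; y[2] = 1×0 + 2×0 + 5×1 = 5; y[3] = 2×0 + 5×0 + 2×1 = 2; y[4] = 5×0 + 2×0 = 0; y[5] = 2×0 = 0

[1, 2, 5, 2, 0, 0]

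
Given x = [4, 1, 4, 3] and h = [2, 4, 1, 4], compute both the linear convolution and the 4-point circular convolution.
Linear: y_lin[0] = 4×2 = 8; y_lin[1] = 4×4 + 1×2 = 18; y_lin[2] = 4×1 + 1×4 + 4×2 = 16; y_lin[3] = 4×4 + 1×1 + 4×4 + 3×2 = 39; y_lin[4] = 1×4 + 4×1 + 3×4 = 20; y_lin[5] = 4×4 + 3×1 = 19; y_lin[6] = 3×4 = 12 → [8, 18, 16, 39, 20, 19, 12]. Circular (length 4): y[0] = 4×2 + 1×4 + 4×1 + 3×4 = 28; y[1] = 4×4 + 1×2 + 4×4 + 3×1 = 37; y[2] = 4×1 + 1×4 + 4×2 + 3×4 = 28; y[3] = 4×4 + 1×1 + 4×4 + 3×2 = 39 → [28, 37, 28, 39]

Linear: [8, 18, 16, 39, 20, 19, 12], Circular: [28, 37, 28, 39]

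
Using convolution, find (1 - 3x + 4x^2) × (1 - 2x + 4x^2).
Ascending coefficients: a = [1, -3, 4], b = [1, -2, 4]. c[0] = 1×1 = 1; c[1] = 1×-2 + -3×1 = -5; c[2] = 1×4 + -3×-2 + 4×1 = 14; c[3] = -3×4 + 4×-2 = -20; c[4] = 4×4 = 16. Result coefficients: [1, -5, 14, -20, 16] → 1 - 5x + 14x^2 - 20x^3 + 16x^4

1 - 5x + 14x^2 - 20x^3 + 16x^4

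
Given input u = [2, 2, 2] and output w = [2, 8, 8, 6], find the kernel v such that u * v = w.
Output length 4 = len(u) + len(v) - 1 ⇒ len(v) = 2. Solve v forward using v[k] = (w[k] - Σ_{i≥1} u[i]·v[k-i]) / u[0]: v[0] = w[0] / u[0] = 2 / 2 = 1; v[1] = (w[1] - 2×1) / u[0] = (8 - 2×1) / 2 = 3. So v = [1, 3]. Forward-check [2, 2, 2] * [1, 3]: w[0] = 2×1 = 2; w[1] = 2×3 + 2×1 = 8; w[2] = 2×3 + 2×1 = 8; w[3] = 2×3 = 6 → [2, 8, 8, 6] ✓

[1, 3]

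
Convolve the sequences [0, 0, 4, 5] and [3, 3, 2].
y[0] = 0×3 = 0; y[1] = 0×3 + 0×3 = 0; y[2] = 0×2 + 0×3 + 4×3 = 12; y[3] = 0×2 + 4×3 + 5×3 = 27; y[4] = 4×2 + 5×3 = 23; y[5] = 5×2 = 10

[0, 0, 12, 27, 23, 10]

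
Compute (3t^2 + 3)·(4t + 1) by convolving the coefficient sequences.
Ascending coefficients: a = [3, 0, 3], b = [1, 4]. c[0] = 3×1 = 3; c[1] = 3×4 + 0×1 = 12; c[2] = 0×4 + 3×1 = 3; c[3] = 3×4 = 12. Result coefficients: [3, 12, 3, 12] → 12t^3 + 3t^2 + 12t + 3

12t^3 + 3t^2 + 12t + 3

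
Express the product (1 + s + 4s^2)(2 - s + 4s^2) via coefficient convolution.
Ascending coefficients: a = [1, 1, 4], b = [2, -1, 4]. c[0] = 1×2 = 2; c[1] = 1×-1 + 1×2 = 1; c[2] = 1×4 + 1×-1 + 4×2 = 11; c[3] = 1×4 + 4×-1 = 0; c[4] = 4×4 = 16. Result coefficients: [2, 1, 11, 0, 16] → 2 + s + 11s^2 + 16s^4

2 + s + 11s^2 + 16s^4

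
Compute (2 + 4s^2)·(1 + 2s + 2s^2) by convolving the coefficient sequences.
Ascending coefficients: a = [2, 0, 4], b = [1, 2, 2]. c[0] = 2×1 = 2; c[1] = 2×2 + 0×1 = 4; c[2] = 2×2 + 0×2 + 4×1 = 8; c[3] = 0×2 + 4×2 = 8; c[4] = 4×2 = 8. Result coefficients: [2, 4, 8, 8, 8] → 2 + 4s + 8s^2 + 8s^3 + 8s^4

2 + 4s + 8s^2 + 8s^3 + 8s^4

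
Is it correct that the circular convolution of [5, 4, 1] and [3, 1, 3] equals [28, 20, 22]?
Recompute circular convolution of [5, 4, 1] and [3, 1, 3]: y[0] = 5×3 + 4×3 + 1×1 = 28; y[1] = 5×1 + 4×3 + 1×3 = 20; y[2] = 5×3 + 4×1 + 1×3 = 22 → [28, 20, 22]. Given [28, 20, 22] matches, so answer: Yes

Yes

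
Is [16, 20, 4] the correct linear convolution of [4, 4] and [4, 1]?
Recompute linear convolution of [4, 4] and [4, 1]: y[0] = 4×4 = 16; y[1] = 4×1 + 4×4 = 20; y[2] = 4×1 = 4 → [16, 20, 4]. Given [16, 20, 4] matches, so answer: Yes

Yes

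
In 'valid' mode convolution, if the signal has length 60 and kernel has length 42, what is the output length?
'Valid' mode counts only positions where the kernel fully overlaps the signal: m - n + 1 = 60 - 42 + 1 = 19

19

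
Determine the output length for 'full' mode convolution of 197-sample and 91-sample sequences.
Linear/full convolution length: m + n - 1 = 197 + 91 - 1 = 287

287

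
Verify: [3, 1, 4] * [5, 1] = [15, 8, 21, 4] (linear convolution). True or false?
Recompute linear convolution of [3, 1, 4] and [5, 1]: y[0] = 3×5 = 15; y[1] = 3×1 + 1×5 = 8; y[2] = 1×1 + 4×5 = 21; y[3] = 4×1 = 4 → [15, 8, 21, 4]. Given [15, 8, 21, 4] matches, so answer: Yes

Yes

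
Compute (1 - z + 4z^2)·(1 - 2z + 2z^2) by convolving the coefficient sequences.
Ascending coefficients: a = [1, -1, 4], b = [1, -2, 2]. c[0] = 1×1 = 1; c[1] = 1×-2 + -1×1 = -3; c[2] = 1×2 + -1×-2 + 4×1 = 8; c[3] = -1×2 + 4×-2 = -10; c[4] = 4×2 = 8. Result coefficients: [1, -3, 8, -10, 8] → 1 - 3z + 8z^2 - 10z^3 + 8z^4

1 - 3z + 8z^2 - 10z^3 + 8z^4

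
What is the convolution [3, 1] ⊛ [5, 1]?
y[0] = 3×5 = 15; y[1] = 3×1 + 1×5 = 8; y[2] = 1×1 = 1

[15, 8, 1]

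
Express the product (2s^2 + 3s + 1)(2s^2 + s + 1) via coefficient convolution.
Ascending coefficients: a = [1, 3, 2], b = [1, 1, 2]. c[0] = 1×1 = 1; c[1] = 1×1 + 3×1 = 4; c[2] = 1×2 + 3×1 + 2×1 = 7; c[3] = 3×2 + 2×1 = 8; c[4] = 2×2 = 4. Result coefficients: [1, 4, 7, 8, 4] → 4s^4 + 8s^3 + 7s^2 + 4s + 1

4s^4 + 8s^3 + 7s^2 + 4s + 1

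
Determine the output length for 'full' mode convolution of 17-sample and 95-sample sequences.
Linear/full convolution length: m + n - 1 = 17 + 95 - 1 = 111

111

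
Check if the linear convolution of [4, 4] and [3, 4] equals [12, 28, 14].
Recompute linear convolution of [4, 4] and [3, 4]: y[0] = 4×3 = 12; y[1] = 4×4 + 4×3 = 28; y[2] = 4×4 = 16 → [12, 28, 16]. Compare to given [12, 28, 14]: they differ at index 2: given 14, correct 16, so answer: No

No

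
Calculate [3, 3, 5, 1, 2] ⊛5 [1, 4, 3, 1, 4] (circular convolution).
Use y[k] = Σ_j s[j]·t[(k-j) mod 5]. y[0] = 3×1 + 3×4 + 5×1 + 1×3 + 2×4 = 31; y[1] = 3×4 + 3×1 + 5×4 + 1×1 + 2×3 = 42; y[2] = 3×3 + 3×4 + 5×1 + 1×4 + 2×1 = 32; y[3] = 3×1 + 3×3 + 5×4 + 1×1 + 2×4 = 41; y[4] = 3×4 + 3×1 + 5×3 + 1×4 + 2×1 = 36. Result: [31, 42, 32, 41, 36]

[31, 42, 32, 41, 36]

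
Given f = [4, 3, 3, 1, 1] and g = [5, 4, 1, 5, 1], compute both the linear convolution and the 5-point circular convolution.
Linear: y_lin[0] = 4×5 = 20; y_lin[1] = 4×4 + 3×5 = 31; y_lin[2] = 4×1 + 3×4 + 3×5 = 31; y_lin[3] = 4×5 + 3×1 + 3×4 + 1×5 = 40; y_lin[4] = 4×1 + 3×5 + 3×1 + 1×4 + 1×5 = 31; y_lin[5] = 3×1 + 3×5 + 1×1 + 1×4 = 23; y_lin[6] = 3×1 + 1×5 + 1×1 = 9; y_lin[7] = 1×1 + 1×5 = 6; y_lin[8] = 1×1 = 1 → [20, 31, 31, 40, 31, 23, 9, 6, 1]. Circular (length 5): y[0] = 4×5 + 3×1 + 3×5 + 1×1 + 1×4 = 43; y[1] = 4×4 + 3×5 + 3×1 + 1×5 + 1×1 = 40; y[2] = 4×1 + 3×4 + 3×5 + 1×1 + 1×5 = 37; y[3] = 4×5 + 3×1 + 3×4 + 1×5 + 1×1 = 41; y[4] = 4×1 + 3×5 + 3×1 + 1×4 + 1×5 = 31 → [43, 40, 37, 41, 31]

Linear: [20, 31, 31, 40, 31, 23, 9, 6, 1], Circular: [43, 40, 37, 41, 31]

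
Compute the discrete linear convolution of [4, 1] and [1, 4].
y[0] = 4×1 = 4; y[1] = 4×4 + 1×1 = 17; y[2] = 1×4 = 4

[4, 17, 4]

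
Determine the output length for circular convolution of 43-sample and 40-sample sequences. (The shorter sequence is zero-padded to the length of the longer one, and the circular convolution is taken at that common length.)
Circular convolution (zero-padding the shorter input) has length max(m, n) = max(43, 40) = 43

43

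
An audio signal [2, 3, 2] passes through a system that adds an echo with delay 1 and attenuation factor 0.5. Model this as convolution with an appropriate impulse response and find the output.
Direct-path + delayed-attenuated-path model → impulse response h = [1, 0.5] (1 at lag 0, 0.5 at lag 1). Output y[n] = x[n] + 0.5·x[n - 1] (with x[n] = 0 outside 0..2): y[0] = 2 + 0.5×0 = 2; y[1] = 3 + 0.5×2 = 4.0; y[2] = 2 + 0.5×3 = 3.5; y[3] = 0 + 0.5×2 = 1.0. So y = [2, 4.0, 3.5, 1.0]

[2, 4.0, 3.5, 1.0]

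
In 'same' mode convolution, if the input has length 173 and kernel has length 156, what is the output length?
'Same' mode returns an output with the same length as the input: 173

173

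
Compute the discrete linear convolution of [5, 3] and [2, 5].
y[0] = 5×2 = 10; y[1] = 5×5 + 3×2 = 31; y[2] = 3×5 = 15

[10, 31, 15]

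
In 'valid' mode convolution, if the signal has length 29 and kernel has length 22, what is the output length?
'Valid' mode counts only positions where the kernel fully overlaps the signal: m - n + 1 = 29 - 22 + 1 = 8

8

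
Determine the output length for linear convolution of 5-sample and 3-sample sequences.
Linear/full convolution length: m + n - 1 = 5 + 3 - 1 = 7

7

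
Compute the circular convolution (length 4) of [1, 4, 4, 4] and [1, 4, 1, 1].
Use y[k] = Σ_j x[j]·h[(k-j) mod 4]. y[0] = 1×1 + 4×1 + 4×1 + 4×4 = 25; y[1] = 1×4 + 4×1 + 4×1 + 4×1 = 16; y[2] = 1×1 + 4×4 + 4×1 + 4×1 = 25; y[3] = 1×1 + 4×1 + 4×4 + 4×1 = 25. Result: [25, 16, 25, 25]

[25, 16, 25, 25]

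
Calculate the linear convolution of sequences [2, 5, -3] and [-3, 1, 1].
y[0] = 2×-3 = -6; y[1] = 2×1 + 5×-3 = -13; y[2] = 2×1 + 5×1 + -3×-3 = 16; y[3] = 5×1 + -3×1 = 2; y[4] = -3×1 = -3

[-6, -13, 16, 2, -3]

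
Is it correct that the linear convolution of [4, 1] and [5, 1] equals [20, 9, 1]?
Recompute linear convolution of [4, 1] and [5, 1]: y[0] = 4×5 = 20; y[1] = 4×1 + 1×5 = 9; y[2] = 1×1 = 1 → [20, 9, 1]. Given [20, 9, 1] matches, so answer: Yes

Yes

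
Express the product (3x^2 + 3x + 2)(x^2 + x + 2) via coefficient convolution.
Ascending coefficients: a = [2, 3, 3], b = [2, 1, 1]. c[0] = 2×2 = 4; c[1] = 2×1 + 3×2 = 8; c[2] = 2×1 + 3×1 + 3×2 = 11; c[3] = 3×1 + 3×1 = 6; c[4] = 3×1 = 3. Result coefficients: [4, 8, 11, 6, 3] → 3x^4 + 6x^3 + 11x^2 + 8x + 4

3x^4 + 6x^3 + 11x^2 + 8x + 4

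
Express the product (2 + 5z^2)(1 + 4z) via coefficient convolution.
Ascending coefficients: a = [2, 0, 5], b = [1, 4]. c[0] = 2×1 = 2; c[1] = 2×4 + 0×1 = 8; c[2] = 0×4 + 5×1 = 5; c[3] = 5×4 = 20. Result coefficients: [2, 8, 5, 20] → 2 + 8z + 5z^2 + 20z^3

2 + 8z + 5z^2 + 20z^3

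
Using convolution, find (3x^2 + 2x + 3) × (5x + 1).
Ascending coefficients: a = [3, 2, 3], b = [1, 5]. c[0] = 3×1 = 3; c[1] = 3×5 + 2×1 = 17; c[2] = 2×5 + 3×1 = 13; c[3] = 3×5 = 15. Result coefficients: [3, 17, 13, 15] → 15x^3 + 13x^2 + 17x + 3

15x^3 + 13x^2 + 17x + 3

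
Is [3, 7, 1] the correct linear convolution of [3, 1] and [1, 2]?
Recompute linear convolution of [3, 1] and [1, 2]: y[0] = 3×1 = 3; y[1] = 3×2 + 1×1 = 7; y[2] = 1×2 = 2 → [3, 7, 2]. Compare to given [3, 7, 1]: they differ at index 2: given 1, correct 2, so answer: No

No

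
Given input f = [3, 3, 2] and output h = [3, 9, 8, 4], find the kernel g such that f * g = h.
Output length 4 = len(f) + len(g) - 1 ⇒ len(g) = 2. Solve g forward using g[k] = (h[k] - Σ_{i≥1} f[i]·g[k-i]) / f[0]: g[0] = h[0] / f[0] = 3 / 3 = 1; g[1] = (h[1] - 3×1) / f[0] = (9 - 3×1) / 3 = 2. So g = [1, 2]. Forward-check [3, 3, 2] * [1, 2]: h[0] = 3×1 = 3; h[1] = 3×2 + 3×1 = 9; h[2] = 3×2 + 2×1 = 8; h[3] = 2×2 = 4 → [3, 9, 8, 4] ✓

[1, 2]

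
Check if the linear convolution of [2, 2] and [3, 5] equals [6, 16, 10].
Recompute linear convolution of [2, 2] and [3, 5]: y[0] = 2×3 = 6; y[1] = 2×5 + 2×3 = 16; y[2] = 2×5 = 10 → [6, 16, 10]. Given [6, 16, 10] matches, so answer: Yes

Yes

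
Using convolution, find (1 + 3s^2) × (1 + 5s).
Ascending coefficients: a = [1, 0, 3], b = [1, 5]. c[0] = 1×1 = 1; c[1] = 1×5 + 0×1 = 5; c[2] = 0×5 + 3×1 = 3; c[3] = 3×5 = 15. Result coefficients: [1, 5, 3, 15] → 1 + 5s + 3s^2 + 15s^3

1 + 5s + 3s^2 + 15s^3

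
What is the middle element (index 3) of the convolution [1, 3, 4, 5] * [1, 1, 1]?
Use y[k] = Σ_i a[i]·b[k-i] at k=3. y[3] = 3×1 + 4×1 + 5×1 = 12

12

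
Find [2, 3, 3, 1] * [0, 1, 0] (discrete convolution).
y[0] = 2×0 = 0; y[1] = 2×1 + 3×0 = 2; y[2] = 2×0 + 3×1 + 3×0 = 3; y[3] = 3×0 + 3×1 + 1×0 = 3; y[4] = 3×0 + 1×1 = 1; y[5] = 1×0 = 0

[0, 2, 3, 3, 1, 0]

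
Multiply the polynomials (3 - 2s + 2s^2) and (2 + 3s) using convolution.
Ascending coefficients: a = [3, -2, 2], b = [2, 3]. c[0] = 3×2 = 6; c[1] = 3×3 + -2×2 = 5; c[2] = -2×3 + 2×2 = -2; c[3] = 2×3 = 6. Result coefficients: [6, 5, -2, 6] → 6 + 5s - 2s^2 + 6s^3

6 + 5s - 2s^2 + 6s^3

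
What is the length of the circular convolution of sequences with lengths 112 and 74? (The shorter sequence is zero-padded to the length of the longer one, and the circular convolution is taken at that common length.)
Circular convolution (zero-padding the shorter input) has length max(m, n) = max(112, 74) = 112

112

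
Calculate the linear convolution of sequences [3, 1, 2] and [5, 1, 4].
y[0] = 3×5 = 15; y[1] = 3×1 + 1×5 = 8; y[2] = 3×4 + 1×1 + 2×5 = 23; y[3] = 1×4 + 2×1 = 6; y[4] = 2×4 = 8

[15, 8, 23, 6, 8]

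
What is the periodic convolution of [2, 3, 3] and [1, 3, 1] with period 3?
Use y[k] = Σ_j f[j]·g[(k-j) mod 3]. y[0] = 2×1 + 3×1 + 3×3 = 14; y[1] = 2×3 + 3×1 + 3×1 = 12; y[2] = 2×1 + 3×3 + 3×1 = 14. Result: [14, 12, 14]

[14, 12, 14]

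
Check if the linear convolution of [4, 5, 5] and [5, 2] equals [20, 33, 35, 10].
Recompute linear convolution of [4, 5, 5] and [5, 2]: y[0] = 4×5 = 20; y[1] = 4×2 + 5×5 = 33; y[2] = 5×2 + 5×5 = 35; y[3] = 5×2 = 10 → [20, 33, 35, 10]. Given [20, 33, 35, 10] matches, so answer: Yes

Yes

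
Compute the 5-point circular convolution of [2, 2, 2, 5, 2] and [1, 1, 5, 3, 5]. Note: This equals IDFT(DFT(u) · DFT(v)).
Either evaluate y[k] = Σ_j u[j]·v[(k-j) mod 5] directly, or use IDFT(DFT(u) · DFT(v)). y[0] = 2×1 + 2×5 + 2×3 + 5×5 + 2×1 = 45; y[1] = 2×1 + 2×1 + 2×5 + 5×3 + 2×5 = 39; y[2] = 2×5 + 2×1 + 2×1 + 5×5 + 2×3 = 45; y[3] = 2×3 + 2×5 + 2×1 + 5×1 + 2×5 = 33; y[4] = 2×5 + 2×3 + 2×5 + 5×1 + 2×1 = 33. Result: [45, 39, 45, 33, 33]

[45, 39, 45, 33, 33]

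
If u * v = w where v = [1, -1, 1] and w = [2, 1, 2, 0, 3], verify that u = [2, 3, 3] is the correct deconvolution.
Forward-compute [2, 3, 3] * [1, -1, 1]: w[0] = 2×1 = 2; w[1] = 2×-1 + 3×1 = 1; w[2] = 2×1 + 3×-1 + 3×1 = 2; w[3] = 3×1 + 3×-1 = 0; w[4] = 3×1 = 3 → [2, 1, 2, 0, 3]. Matches given w = [2, 1, 2, 0, 3], so verified.

Verified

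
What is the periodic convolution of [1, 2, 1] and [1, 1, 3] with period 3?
Use y[k] = Σ_j x[j]·h[(k-j) mod 3]. y[0] = 1×1 + 2×3 + 1×1 = 8; y[1] = 1×1 + 2×1 + 1×3 = 6; y[2] = 1×3 + 2×1 + 1×1 = 6. Result: [8, 6, 6]

[8, 6, 6]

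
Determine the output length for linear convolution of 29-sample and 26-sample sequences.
Linear/full convolution length: m + n - 1 = 29 + 26 - 1 = 54

54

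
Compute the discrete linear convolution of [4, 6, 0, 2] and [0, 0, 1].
y[0] = 4×0 = 0; y[1] = 4×0 + 6×0 = 0; y[2] = 4×1 + 6×0 + 0×0 = 4; y[3] = 6×1 + 0×0 + 2×0 = 6; y[4] = 0×1 + 2×0 = 0; y[5] = 2×1 = 2

[0, 0, 4, 6, 0, 2]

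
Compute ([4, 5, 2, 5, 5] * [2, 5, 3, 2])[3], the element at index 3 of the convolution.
Use y[k] = Σ_i a[i]·b[k-i] at k=3. y[3] = 4×2 + 5×3 + 2×5 + 5×2 = 43

43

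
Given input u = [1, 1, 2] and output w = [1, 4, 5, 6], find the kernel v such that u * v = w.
Output length 4 = len(u) + len(v) - 1 ⇒ len(v) = 2. Solve v forward using v[k] = (w[k] - Σ_{i≥1} u[i]·v[k-i]) / u[0]: v[0] = w[0] / u[0] = 1 / 1 = 1; v[1] = (w[1] - 1×1) / u[0] = (4 - 1×1) / 1 = 3. So v = [1, 3]. Forward-check [1, 1, 2] * [1, 3]: w[0] = 1×1 = 1; w[1] = 1×3 + 1×1 = 4; w[2] = 1×3 + 2×1 = 5; w[3] = 2×3 = 6 → [1, 4, 5, 6] ✓

[1, 3]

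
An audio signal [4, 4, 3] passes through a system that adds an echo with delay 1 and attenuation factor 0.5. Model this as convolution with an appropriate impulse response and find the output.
Direct-path + delayed-attenuated-path model → impulse response h = [1, 0.5] (1 at lag 0, 0.5 at lag 1). Output y[n] = x[n] + 0.5·x[n - 1] (with x[n] = 0 outside 0..2): y[0] = 4 + 0.5×0 = 4; y[1] = 4 + 0.5×4 = 6.0; y[2] = 3 + 0.5×4 = 5.0; y[3] = 0 + 0.5×3 = 1.5. So y = [4, 6.0, 5.0, 1.5]

[4, 6.0, 5.0, 1.5]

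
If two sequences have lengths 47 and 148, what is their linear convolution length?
Linear/full convolution length: m + n - 1 = 47 + 148 - 1 = 194

194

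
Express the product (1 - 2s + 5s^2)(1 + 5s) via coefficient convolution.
Ascending coefficients: a = [1, -2, 5], b = [1, 5]. c[0] = 1×1 = 1; c[1] = 1×5 + -2×1 = 3; c[2] = -2×5 + 5×1 = -5; c[3] = 5×5 = 25. Result coefficients: [1, 3, -5, 25] → 1 + 3s - 5s^2 + 25s^3

1 + 3s - 5s^2 + 25s^3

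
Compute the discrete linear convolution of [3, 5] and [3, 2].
y[0] = 3×3 = 9; y[1] = 3×2 + 5×3 = 21; y[2] = 5×2 = 10

[9, 21, 10]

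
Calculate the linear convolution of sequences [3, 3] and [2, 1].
y[0] = 3×2 = 6; y[1] = 3×1 + 3×2 = 9; y[2] = 3×1 = 3

[6, 9, 3]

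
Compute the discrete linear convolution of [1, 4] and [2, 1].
y[0] = 1×2 = 2; y[1] = 1×1 + 4×2 = 9; y[2] = 4×1 = 4

[2, 9, 4]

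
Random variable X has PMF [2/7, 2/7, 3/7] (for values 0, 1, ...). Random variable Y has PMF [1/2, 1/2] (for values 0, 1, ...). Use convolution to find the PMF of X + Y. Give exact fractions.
P(X+Y=k) = Σ_i P(X=i)·P(Y=k-i) — a convolution of [2/7, 2/7, 3/7] and [1/2, 1/2]. P(X+Y=0) = (2/7)×(1/2) = 1/7; P(X+Y=1) = (2/7)×(1/2) + (2/7)×(1/2) = 1/7 + 1/7 = 2/7; P(X+Y=2) = (2/7)×(1/2) + (3/7)×(1/2) = 1/7 + 3/14 = 5/14; P(X+Y=3) = (3/7)×(1/2) = 3/14. PMF: [1/7, 2/7, 5/14, 3/14] (sums to 1 ✓)

[1/7, 2/7, 5/14, 3/14]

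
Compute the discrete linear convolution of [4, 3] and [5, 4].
y[0] = 4×5 = 20; y[1] = 4×4 + 3×5 = 31; y[2] = 3×4 = 12

[20, 31, 12]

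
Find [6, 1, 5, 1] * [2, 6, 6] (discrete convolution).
y[0] = 6×2 = 12; y[1] = 6×6 + 1×2 = 38; y[2] = 6×6 + 1×6 + 5×2 = 52; y[3] = 1×6 + 5×6 + 1×2 = 38; y[4] = 5×6 + 1×6 = 36; y[5] = 1×6 = 6

[12, 38, 52, 38, 36, 6]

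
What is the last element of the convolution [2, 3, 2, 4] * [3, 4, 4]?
Use y[k] = Σ_i a[i]·b[k-i] at k=5. y[5] = 4×4 = 16

16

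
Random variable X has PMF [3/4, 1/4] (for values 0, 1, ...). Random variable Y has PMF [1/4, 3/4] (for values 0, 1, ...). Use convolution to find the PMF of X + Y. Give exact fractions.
P(X+Y=k) = Σ_i P(X=i)·P(Y=k-i) — a convolution of [3/4, 1/4] and [1/4, 3/4]. P(X+Y=0) = (3/4)×(1/4) = 3/16; P(X+Y=1) = (3/4)×(3/4) + (1/4)×(1/4) = 9/16 + 1/16 = 5/8; P(X+Y=2) = (1/4)×(3/4) = 3/16. PMF: [3/16, 5/8, 3/16] (sums to 1 ✓)

[3/16, 5/8, 3/16]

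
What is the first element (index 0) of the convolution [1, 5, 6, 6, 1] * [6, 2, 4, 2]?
Use y[k] = Σ_i a[i]·b[k-i] at k=0. y[0] = 1×6 = 6

6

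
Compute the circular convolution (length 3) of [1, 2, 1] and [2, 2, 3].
Use y[k] = Σ_j s[j]·t[(k-j) mod 3]. y[0] = 1×2 + 2×3 + 1×2 = 10; y[1] = 1×2 + 2×2 + 1×3 = 9; y[2] = 1×3 + 2×2 + 1×2 = 9. Result: [10, 9, 9]

[10, 9, 9]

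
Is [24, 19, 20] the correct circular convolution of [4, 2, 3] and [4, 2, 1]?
Recompute circular convolution of [4, 2, 3] and [4, 2, 1]: y[0] = 4×4 + 2×1 + 3×2 = 24; y[1] = 4×2 + 2×4 + 3×1 = 19; y[2] = 4×1 + 2×2 + 3×4 = 20 → [24, 19, 20]. Given [24, 19, 20] matches, so answer: Yes

Yes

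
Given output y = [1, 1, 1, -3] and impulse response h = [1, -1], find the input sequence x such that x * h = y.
Deconvolve y=[1, 1, 1, -3] by h=[1, -1]. Since h[0]=1, solve forward: x[0] = y[0] / 1 = 1; x[1] = (y[1] - 1×-1) / 1 = 2; x[2] = (y[2] - 2×-1) / 1 = 3. So x = [1, 2, 3]. Check by forward convolution: y[0] = 1×1 = 1; y[1] = 1×-1 + 2×1 = 1; y[2] = 2×-1 + 3×1 = 1; y[3] = 3×-1 = -3

[1, 2, 3]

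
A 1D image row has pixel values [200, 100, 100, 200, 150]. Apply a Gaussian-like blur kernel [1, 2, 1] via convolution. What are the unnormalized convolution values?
Convolve image row [200, 100, 100, 200, 150] with kernel [1, 2, 1]: y[0] = 200×1 = 200; y[1] = 200×2 + 100×1 = 500; y[2] = 200×1 + 100×2 + 100×1 = 500; y[3] = 100×1 + 100×2 + 200×1 = 500; y[4] = 100×1 + 200×2 + 150×1 = 650; y[5] = 200×1 + 150×2 = 500; y[6] = 150×1 = 150 → [200, 500, 500, 500, 650, 500, 150]. Normalization factor = sum(kernel) = 4.

[200, 500, 500, 500, 650, 500, 150]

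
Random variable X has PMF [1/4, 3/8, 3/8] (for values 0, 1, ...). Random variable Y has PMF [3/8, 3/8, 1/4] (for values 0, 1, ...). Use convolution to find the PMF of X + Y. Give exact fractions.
P(X+Y=k) = Σ_i P(X=i)·P(Y=k-i) — a convolution of [1/4, 3/8, 3/8] and [3/8, 3/8, 1/4]. P(X+Y=0) = (1/4)×(3/8) = 3/32; P(X+Y=1) = (1/4)×(3/8) + (3/8)×(3/8) = 3/32 + 9/64 = 15/64; P(X+Y=2) = (1/4)×(1/4) + (3/8)×(3/8) + (3/8)×(3/8) = 1/16 + 9/64 + 9/64 = 11/32; P(X+Y=3) = (3/8)×(1/4) + (3/8)×(3/8) = 3/32 + 9/64 = 15/64; P(X+Y=4) = (3/8)×(1/4) = 3/32. PMF: [3/32, 15/64, 11/32, 15/64, 3/32] (sums to 1 ✓)

[3/32, 15/64, 11/32, 15/64, 3/32]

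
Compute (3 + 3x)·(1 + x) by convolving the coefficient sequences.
Ascending coefficients: a = [3, 3], b = [1, 1]. c[0] = 3×1 = 3; c[1] = 3×1 + 3×1 = 6; c[2] = 3×1 = 3. Result coefficients: [3, 6, 3] → 3 + 6x + 3x^2

3 + 6x + 3x^2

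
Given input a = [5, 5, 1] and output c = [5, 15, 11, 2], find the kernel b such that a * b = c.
Output length 4 = len(a) + len(b) - 1 ⇒ len(b) = 2. Solve b forward using b[k] = (c[k] - Σ_{i≥1} a[i]·b[k-i]) / a[0]: b[0] = c[0] / a[0] = 5 / 5 = 1; b[1] = (c[1] - 5×1) / a[0] = (15 - 5×1) / 5 = 2. So b = [1, 2]. Forward-check [5, 5, 1] * [1, 2]: c[0] = 5×1 = 5; c[1] = 5×2 + 5×1 = 15; c[2] = 5×2 + 1×1 = 11; c[3] = 1×2 = 2 → [5, 15, 11, 2] ✓

[1, 2]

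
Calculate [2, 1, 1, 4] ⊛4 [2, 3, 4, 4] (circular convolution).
Use y[k] = Σ_j a[j]·b[(k-j) mod 4]. y[0] = 2×2 + 1×4 + 1×4 + 4×3 = 24; y[1] = 2×3 + 1×2 + 1×4 + 4×4 = 28; y[2] = 2×4 + 1×3 + 1×2 + 4×4 = 29; y[3] = 2×4 + 1×4 + 1×3 + 4×2 = 23. Result: [24, 28, 29, 23]

[24, 28, 29, 23]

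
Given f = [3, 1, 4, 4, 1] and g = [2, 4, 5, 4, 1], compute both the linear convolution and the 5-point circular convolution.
Linear: y_lin[0] = 3×2 = 6; y_lin[1] = 3×4 + 1×2 = 14; y_lin[2] = 3×5 + 1×4 + 4×2 = 27; y_lin[3] = 3×4 + 1×5 + 4×4 + 4×2 = 41; y_lin[4] = 3×1 + 1×4 + 4×5 + 4×4 + 1×2 = 45; y_lin[5] = 1×1 + 4×4 + 4×5 + 1×4 = 41; y_lin[6] = 4×1 + 4×4 + 1×5 = 25; y_lin[7] = 4×1 + 1×4 = 8; y_lin[8] = 1×1 = 1 → [6, 14, 27, 41, 45, 41, 25, 8, 1]. Circular (length 5): y[0] = 3×2 + 1×1 + 4×4 + 4×5 + 1×4 = 47; y[1] = 3×4 + 1×2 + 4×1 + 4×4 + 1×5 = 39; y[2] = 3×5 + 1×4 + 4×2 + 4×1 + 1×4 = 35; y[3] = 3×4 + 1×5 + 4×4 + 4×2 + 1×1 = 42; y[4] = 3×1 + 1×4 + 4×5 + 4×4 + 1×2 = 45 → [47, 39, 35, 42, 45]

Linear: [6, 14, 27, 41, 45, 41, 25, 8, 1], Circular: [47, 39, 35, 42, 45]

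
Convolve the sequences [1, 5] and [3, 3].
y[0] = 1×3 = 3; y[1] = 1×3 + 5×3 = 18; y[2] = 5×3 = 15

[3, 18, 15]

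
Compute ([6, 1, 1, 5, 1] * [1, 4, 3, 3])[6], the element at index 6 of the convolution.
Use y[k] = Σ_i a[i]·b[k-i] at k=6. y[6] = 5×3 + 1×3 = 18

18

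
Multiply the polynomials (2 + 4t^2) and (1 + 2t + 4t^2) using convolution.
Ascending coefficients: a = [2, 0, 4], b = [1, 2, 4]. c[0] = 2×1 = 2; c[1] = 2×2 + 0×1 = 4; c[2] = 2×4 + 0×2 + 4×1 = 12; c[3] = 0×4 + 4×2 = 8; c[4] = 4×4 = 16. Result coefficients: [2, 4, 12, 8, 16] → 2 + 4t + 12t^2 + 8t^3 + 16t^4

2 + 4t + 12t^2 + 8t^3 + 16t^4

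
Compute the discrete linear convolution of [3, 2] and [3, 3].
y[0] = 3×3 = 9; y[1] = 3×3 + 2×3 = 15; y[2] = 2×3 = 6

[9, 15, 6]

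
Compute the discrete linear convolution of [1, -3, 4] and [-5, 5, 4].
y[0] = 1×-5 = -5; y[1] = 1×5 + -3×-5 = 20; y[2] = 1×4 + -3×5 + 4×-5 = -31; y[3] = -3×4 + 4×5 = 8; y[4] = 4×4 = 16

[-5, 20, -31, 8, 16]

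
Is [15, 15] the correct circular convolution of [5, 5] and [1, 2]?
Recompute circular convolution of [5, 5] and [1, 2]: y[0] = 5×1 + 5×2 = 15; y[1] = 5×2 + 5×1 = 15 → [15, 15]. Given [15, 15] matches, so answer: Yes

Yes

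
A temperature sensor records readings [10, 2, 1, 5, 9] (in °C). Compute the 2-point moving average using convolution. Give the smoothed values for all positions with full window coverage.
2-point moving average kernel = [1, 1]. Apply in 'valid' mode (full window coverage): avg[0] = (10 + 2) / 2 = 6.0; avg[1] = (2 + 1) / 2 = 1.5; avg[2] = (1 + 5) / 2 = 3.0; avg[3] = (5 + 9) / 2 = 7.0. Smoothed values: [6.0, 1.5, 3.0, 7.0]

[6.0, 1.5, 3.0, 7.0]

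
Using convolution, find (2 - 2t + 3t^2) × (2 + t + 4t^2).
Ascending coefficients: a = [2, -2, 3], b = [2, 1, 4]. c[0] = 2×2 = 4; c[1] = 2×1 + -2×2 = -2; c[2] = 2×4 + -2×1 + 3×2 = 12; c[3] = -2×4 + 3×1 = -5; c[4] = 3×4 = 12. Result coefficients: [4, -2, 12, -5, 12] → 4 - 2t + 12t^2 - 5t^3 + 12t^4

4 - 2t + 12t^2 - 5t^3 + 12t^4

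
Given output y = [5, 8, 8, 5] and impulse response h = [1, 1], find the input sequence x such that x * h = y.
Deconvolve y=[5, 8, 8, 5] by h=[1, 1]. Since h[0]=1, solve forward: x[0] = y[0] / 1 = 5; x[1] = (y[1] - 5×1) / 1 = 3; x[2] = (y[2] - 3×1) / 1 = 5. So x = [5, 3, 5]. Check by forward convolution: y[0] = 5×1 = 5; y[1] = 5×1 + 3×1 = 8; y[2] = 3×1 + 5×1 = 8; y[3] = 5×1 = 5

[5, 3, 5]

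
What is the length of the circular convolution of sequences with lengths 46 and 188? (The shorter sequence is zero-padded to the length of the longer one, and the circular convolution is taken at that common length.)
Circular convolution (zero-padding the shorter input) has length max(m, n) = max(46, 188) = 188

188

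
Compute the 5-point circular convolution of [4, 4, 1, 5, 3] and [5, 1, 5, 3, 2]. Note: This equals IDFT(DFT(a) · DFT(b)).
Either evaluate y[k] = Σ_j a[j]·b[(k-j) mod 5] directly, or use IDFT(DFT(a) · DFT(b)). y[0] = 4×5 + 4×2 + 1×3 + 5×5 + 3×1 = 59; y[1] = 4×1 + 4×5 + 1×2 + 5×3 + 3×5 = 56; y[2] = 4×5 + 4×1 + 1×5 + 5×2 + 3×3 = 48; y[3] = 4×3 + 4×5 + 1×1 + 5×5 + 3×2 = 64; y[4] = 4×2 + 4×3 + 1×5 + 5×1 + 3×5 = 45. Result: [59, 56, 48, 64, 45]

[59, 56, 48, 64, 45]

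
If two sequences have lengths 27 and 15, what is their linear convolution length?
Linear/full convolution length: m + n - 1 = 27 + 15 - 1 = 41

41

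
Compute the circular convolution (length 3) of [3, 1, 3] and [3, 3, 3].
Use y[k] = Σ_j u[j]·v[(k-j) mod 3]. y[0] = 3×3 + 1×3 + 3×3 = 21; y[1] = 3×3 + 1×3 + 3×3 = 21; y[2] = 3×3 + 1×3 + 3×3 = 21. Result: [21, 21, 21]

[21, 21, 21]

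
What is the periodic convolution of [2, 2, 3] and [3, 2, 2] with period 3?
Use y[k] = Σ_j s[j]·t[(k-j) mod 3]. y[0] = 2×3 + 2×2 + 3×2 = 16; y[1] = 2×2 + 2×3 + 3×2 = 16; y[2] = 2×2 + 2×2 + 3×3 = 17. Result: [16, 16, 17]

[16, 16, 17]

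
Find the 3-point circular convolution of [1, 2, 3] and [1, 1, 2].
Use y[k] = Σ_j x[j]·h[(k-j) mod 3]. y[0] = 1×1 + 2×2 + 3×1 = 8; y[1] = 1×1 + 2×1 + 3×2 = 9; y[2] = 1×2 + 2×1 + 3×1 = 7. Result: [8, 9, 7]

[8, 9, 7]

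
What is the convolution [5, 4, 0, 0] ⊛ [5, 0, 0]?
y[0] = 5×5 = 25; y[1] = 5×0 + 4×5 = 20; y[2] = 5×0 + 4×0 + 0×5 = 0; y[3] = 4×0 + 0×0 + 0×5 = 0; y[4] = 0×0 + 0×0 = 0; y[5] = 0×0 = 0

[25, 20, 0, 0, 0, 0]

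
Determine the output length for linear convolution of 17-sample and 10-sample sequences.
Linear/full convolution length: m + n - 1 = 17 + 10 - 1 = 26

26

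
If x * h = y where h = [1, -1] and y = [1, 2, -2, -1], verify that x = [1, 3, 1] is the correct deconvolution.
Forward-compute [1, 3, 1] * [1, -1]: y[0] = 1×1 = 1; y[1] = 1×-1 + 3×1 = 2; y[2] = 3×-1 + 1×1 = -2; y[3] = 1×-1 = -1 → [1, 2, -2, -1]. Matches given y = [1, 2, -2, -1], so verified.

Verified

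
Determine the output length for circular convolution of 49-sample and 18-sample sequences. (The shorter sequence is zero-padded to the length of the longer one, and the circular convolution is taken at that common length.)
Circular convolution (zero-padding the shorter input) has length max(m, n) = max(49, 18) = 49

49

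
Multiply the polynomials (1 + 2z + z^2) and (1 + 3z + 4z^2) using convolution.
Ascending coefficients: a = [1, 2, 1], b = [1, 3, 4]. c[0] = 1×1 = 1; c[1] = 1×3 + 2×1 = 5; c[2] = 1×4 + 2×3 + 1×1 = 11; c[3] = 2×4 + 1×3 = 11; c[4] = 1×4 = 4. Result coefficients: [1, 5, 11, 11, 4] → 1 + 5z + 11z^2 + 11z^3 + 4z^4

1 + 5z + 11z^2 + 11z^3 + 4z^4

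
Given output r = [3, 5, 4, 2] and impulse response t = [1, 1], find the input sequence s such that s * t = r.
Deconvolve r=[3, 5, 4, 2] by t=[1, 1]. Since t[0]=1, solve forward: s[0] = r[0] / 1 = 3; s[1] = (r[1] - 3×1) / 1 = 2; s[2] = (r[2] - 2×1) / 1 = 2. So s = [3, 2, 2]. Check by forward convolution: r[0] = 3×1 = 3; r[1] = 3×1 + 2×1 = 5; r[2] = 2×1 + 2×1 = 4; r[3] = 2×1 = 2

[3, 2, 2]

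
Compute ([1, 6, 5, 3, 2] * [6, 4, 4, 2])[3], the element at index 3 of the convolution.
Use y[k] = Σ_i a[i]·b[k-i] at k=3. y[3] = 1×2 + 6×4 + 5×4 + 3×6 = 64

64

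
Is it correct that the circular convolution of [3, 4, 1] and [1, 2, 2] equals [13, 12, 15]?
Recompute circular convolution of [3, 4, 1] and [1, 2, 2]: y[0] = 3×1 + 4×2 + 1×2 = 13; y[1] = 3×2 + 4×1 + 1×2 = 12; y[2] = 3×2 + 4×2 + 1×1 = 15 → [13, 12, 15]. Given [13, 12, 15] matches, so answer: Yes

Yes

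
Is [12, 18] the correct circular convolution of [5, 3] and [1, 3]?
Recompute circular convolution of [5, 3] and [1, 3]: y[0] = 5×1 + 3×3 = 14; y[1] = 5×3 + 3×1 = 18 → [14, 18]. Compare to given [12, 18]: they differ at index 0: given 12, correct 14, so answer: No

No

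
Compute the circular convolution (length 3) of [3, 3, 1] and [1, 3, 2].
Use y[k] = Σ_j a[j]·b[(k-j) mod 3]. y[0] = 3×1 + 3×2 + 1×3 = 12; y[1] = 3×3 + 3×1 + 1×2 = 14; y[2] = 3×2 + 3×3 + 1×1 = 16. Result: [12, 14, 16]

[12, 14, 16]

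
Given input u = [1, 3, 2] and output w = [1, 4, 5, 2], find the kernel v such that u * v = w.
Output length 4 = len(u) + len(v) - 1 ⇒ len(v) = 2. Solve v forward using v[k] = (w[k] - Σ_{i≥1} u[i]·v[k-i]) / u[0]: v[0] = w[0] / u[0] = 1 / 1 = 1; v[1] = (w[1] - 3×1) / u[0] = (4 - 3×1) / 1 = 1. So v = [1, 1]. Forward-check [1, 3, 2] * [1, 1]: w[0] = 1×1 = 1; w[1] = 1×1 + 3×1 = 4; w[2] = 3×1 + 2×1 = 5; w[3] = 2×1 = 2 → [1, 4, 5, 2] ✓

[1, 1]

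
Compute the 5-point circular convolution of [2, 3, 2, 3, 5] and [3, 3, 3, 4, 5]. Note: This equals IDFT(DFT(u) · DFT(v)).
Either evaluate y[k] = Σ_j u[j]·v[(k-j) mod 5] directly, or use IDFT(DFT(u) · DFT(v)). y[0] = 2×3 + 3×5 + 2×4 + 3×3 + 5×3 = 53; y[1] = 2×3 + 3×3 + 2×5 + 3×4 + 5×3 = 52; y[2] = 2×3 + 3×3 + 2×3 + 3×5 + 5×4 = 56; y[3] = 2×4 + 3×3 + 2×3 + 3×3 + 5×5 = 57; y[4] = 2×5 + 3×4 + 2×3 + 3×3 + 5×3 = 52. Result: [53, 52, 56, 57, 52]

[53, 52, 56, 57, 52]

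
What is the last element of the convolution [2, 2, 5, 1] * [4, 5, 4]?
Use y[k] = Σ_i a[i]·b[k-i] at k=5. y[5] = 1×4 = 4

4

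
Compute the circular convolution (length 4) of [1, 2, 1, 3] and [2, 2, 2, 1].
Use y[k] = Σ_j a[j]·b[(k-j) mod 4]. y[0] = 1×2 + 2×1 + 1×2 + 3×2 = 12; y[1] = 1×2 + 2×2 + 1×1 + 3×2 = 13; y[2] = 1×2 + 2×2 + 1×2 + 3×1 = 11; y[3] = 1×1 + 2×2 + 1×2 + 3×2 = 13. Result: [12, 13, 11, 13]

[12, 13, 11, 13]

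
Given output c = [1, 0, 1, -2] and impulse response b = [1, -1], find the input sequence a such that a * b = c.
Deconvolve c=[1, 0, 1, -2] by b=[1, -1]. Since b[0]=1, solve forward: a[0] = c[0] / 1 = 1; a[1] = (c[1] - 1×-1) / 1 = 1; a[2] = (c[2] - 1×-1) / 1 = 2. So a = [1, 1, 2]. Check by forward convolution: c[0] = 1×1 = 1; c[1] = 1×-1 + 1×1 = 0; c[2] = 1×-1 + 2×1 = 1; c[3] = 2×-1 = -2

[1, 1, 2]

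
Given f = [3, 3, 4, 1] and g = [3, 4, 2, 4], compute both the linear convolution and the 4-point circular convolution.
Linear: y_lin[0] = 3×3 = 9; y_lin[1] = 3×4 + 3×3 = 21; y_lin[2] = 3×2 + 3×4 + 4×3 = 30; y_lin[3] = 3×4 + 3×2 + 4×4 + 1×3 = 37; y_lin[4] = 3×4 + 4×2 + 1×4 = 24; y_lin[5] = 4×4 + 1×2 = 18; y_lin[6] = 1×4 = 4 → [9, 21, 30, 37, 24, 18, 4]. Circular (length 4): y[0] = 3×3 + 3×4 + 4×2 + 1×4 = 33; y[1] = 3×4 + 3×3 + 4×4 + 1×2 = 39; y[2] = 3×2 + 3×4 + 4×3 + 1×4 = 34; y[3] = 3×4 + 3×2 + 4×4 + 1×3 = 37 → [33, 39, 34, 37]

Linear: [9, 21, 30, 37, 24, 18, 4], Circular: [33, 39, 34, 37]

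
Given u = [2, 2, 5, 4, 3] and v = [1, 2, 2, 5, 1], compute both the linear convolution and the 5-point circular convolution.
Linear: y_lin[0] = 2×1 = 2; y_lin[1] = 2×2 + 2×1 = 6; y_lin[2] = 2×2 + 2×2 + 5×1 = 13; y_lin[3] = 2×5 + 2×2 + 5×2 + 4×1 = 28; y_lin[4] = 2×1 + 2×5 + 5×2 + 4×2 + 3×1 = 33; y_lin[5] = 2×1 + 5×5 + 4×2 + 3×2 = 41; y_lin[6] = 5×1 + 4×5 + 3×2 = 31; y_lin[7] = 4×1 + 3×5 = 19; y_lin[8] = 3×1 = 3 → [2, 6, 13, 28, 33, 41, 31, 19, 3]. Circular (length 5): y[0] = 2×1 + 2×1 + 5×5 + 4×2 + 3×2 = 43; y[1] = 2×2 + 2×1 + 5×1 + 4×5 + 3×2 = 37; y[2] = 2×2 + 2×2 + 5×1 + 4×1 + 3×5 = 32; y[3] = 2×5 + 2×2 + 5×2 + 4×1 + 3×1 = 31; y[4] = 2×1 + 2×5 + 5×2 + 4×2 + 3×1 = 33 → [43, 37, 32, 31, 33]

Linear: [2, 6, 13, 28, 33, 41, 31, 19, 3], Circular: [43, 37, 32, 31, 33]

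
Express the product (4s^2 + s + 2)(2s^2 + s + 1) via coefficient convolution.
Ascending coefficients: a = [2, 1, 4], b = [1, 1, 2]. c[0] = 2×1 = 2; c[1] = 2×1 + 1×1 = 3; c[2] = 2×2 + 1×1 + 4×1 = 9; c[3] = 1×2 + 4×1 = 6; c[4] = 4×2 = 8. Result coefficients: [2, 3, 9, 6, 8] → 8s^4 + 6s^3 + 9s^2 + 3s + 2

8s^4 + 6s^3 + 9s^2 + 3s + 2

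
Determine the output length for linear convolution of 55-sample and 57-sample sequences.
Linear/full convolution length: m + n - 1 = 55 + 57 - 1 = 111

111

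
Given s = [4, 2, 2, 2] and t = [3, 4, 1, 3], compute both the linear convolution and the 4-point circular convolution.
Linear: y_lin[0] = 4×3 = 12; y_lin[1] = 4×4 + 2×3 = 22; y_lin[2] = 4×1 + 2×4 + 2×3 = 18; y_lin[3] = 4×3 + 2×1 + 2×4 + 2×3 = 28; y_lin[4] = 2×3 + 2×1 + 2×4 = 16; y_lin[5] = 2×3 + 2×1 = 8; y_lin[6] = 2×3 = 6 → [12, 22, 18, 28, 16, 8, 6]. Circular (length 4): y[0] = 4×3 + 2×3 + 2×1 + 2×4 = 28; y[1] = 4×4 + 2×3 + 2×3 + 2×1 = 30; y[2] = 4×1 + 2×4 + 2×3 + 2×3 = 24; y[3] = 4×3 + 2×1 + 2×4 + 2×3 = 28 → [28, 30, 24, 28]

Linear: [12, 22, 18, 28, 16, 8, 6], Circular: [28, 30, 24, 28]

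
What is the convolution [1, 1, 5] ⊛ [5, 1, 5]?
y[0] = 1×5 = 5; y[1] = 1×1 + 1×5 = 6; y[2] = 1×5 + 1×1 + 5×5 = 31; y[3] = 1×5 + 5×1 = 10; y[4] = 5×5 = 25

[5, 6, 31, 10, 25]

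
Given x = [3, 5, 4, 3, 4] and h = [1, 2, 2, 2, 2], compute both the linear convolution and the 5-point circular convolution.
Linear: y_lin[0] = 3×1 = 3; y_lin[1] = 3×2 + 5×1 = 11; y_lin[2] = 3×2 + 5×2 + 4×1 = 20; y_lin[3] = 3×2 + 5×2 + 4×2 + 3×1 = 27; y_lin[4] = 3×2 + 5×2 + 4×2 + 3×2 + 4×1 = 34; y_lin[5] = 5×2 + 4×2 + 3×2 + 4×2 = 32; y_lin[6] = 4×2 + 3×2 + 4×2 = 22; y_lin[7] = 3×2 + 4×2 = 14; y_lin[8] = 4×2 = 8 → [3, 11, 20, 27, 34, 32, 22, 14, 8]. Circular (length 5): y[0] = 3×1 + 5×2 + 4×2 + 3×2 + 4×2 = 35; y[1] = 3×2 + 5×1 + 4×2 + 3×2 + 4×2 = 33; y[2] = 3×2 + 5×2 + 4×1 + 3×2 + 4×2 = 34; y[3] = 3×2 + 5×2 + 4×2 + 3×1 + 4×2 = 35; y[4] = 3×2 + 5×2 + 4×2 + 3×2 + 4×1 = 34 → [35, 33, 34, 35, 34]

Linear: [3, 11, 20, 27, 34, 32, 22, 14, 8], Circular: [35, 33, 34, 35, 34]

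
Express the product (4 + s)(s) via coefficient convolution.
Ascending coefficients: a = [4, 1], b = [0, 1]. c[0] = 4×0 = 0; c[1] = 4×1 + 1×0 = 4; c[2] = 1×1 = 1. Result coefficients: [0, 4, 1] → 4s + s^2

4s + s^2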